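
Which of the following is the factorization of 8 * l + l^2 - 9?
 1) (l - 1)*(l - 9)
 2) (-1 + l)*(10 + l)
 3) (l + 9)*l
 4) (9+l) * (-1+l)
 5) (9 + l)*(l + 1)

We need to factor 8 * l + l^2 - 9.
The factored form is (9+l) * (-1+l).
4) (9+l) * (-1+l)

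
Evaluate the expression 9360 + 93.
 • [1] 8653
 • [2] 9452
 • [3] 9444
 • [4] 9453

9360 + 93 = 9453
4) 9453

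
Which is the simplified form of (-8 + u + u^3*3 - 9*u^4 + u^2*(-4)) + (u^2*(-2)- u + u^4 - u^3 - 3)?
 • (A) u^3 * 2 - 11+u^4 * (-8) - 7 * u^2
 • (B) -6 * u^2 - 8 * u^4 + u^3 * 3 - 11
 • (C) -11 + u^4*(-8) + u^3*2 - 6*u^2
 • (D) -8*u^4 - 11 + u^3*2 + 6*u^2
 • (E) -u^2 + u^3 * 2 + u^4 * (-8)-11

Adding the polynomials and combining like terms:
(-8 + u + u^3*3 - 9*u^4 + u^2*(-4)) + (u^2*(-2) - u + u^4 - u^3 - 3)
= -11 + u^4*(-8) + u^3*2 - 6*u^2
C) -11 + u^4*(-8) + u^3*2 - 6*u^2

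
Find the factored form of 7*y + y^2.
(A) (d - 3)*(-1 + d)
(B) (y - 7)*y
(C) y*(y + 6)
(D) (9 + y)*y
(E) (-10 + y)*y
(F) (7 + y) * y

We need to factor 7*y + y^2.
The factored form is (7 + y) * y.
F) (7 + y) * y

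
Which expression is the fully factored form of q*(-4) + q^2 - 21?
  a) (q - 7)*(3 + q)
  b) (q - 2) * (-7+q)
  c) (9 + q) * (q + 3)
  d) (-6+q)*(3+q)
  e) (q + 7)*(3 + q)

We need to factor q*(-4) + q^2 - 21.
The factored form is (q - 7)*(3 + q).
a) (q - 7)*(3 + q)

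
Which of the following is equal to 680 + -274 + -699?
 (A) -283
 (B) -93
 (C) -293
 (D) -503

First: 680 + -274 = 406
Then: 406 + -699 = -293
C) -293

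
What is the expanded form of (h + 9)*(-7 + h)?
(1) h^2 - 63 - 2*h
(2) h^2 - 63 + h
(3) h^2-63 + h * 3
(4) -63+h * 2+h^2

Expanding (h + 9)*(-7 + h):
= -63+h * 2+h^2
4) -63+h * 2+h^2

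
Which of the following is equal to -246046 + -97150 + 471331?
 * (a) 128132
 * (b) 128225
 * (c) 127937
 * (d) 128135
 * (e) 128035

First: -246046 + -97150 = -343196
Then: -343196 + 471331 = 128135
d) 128135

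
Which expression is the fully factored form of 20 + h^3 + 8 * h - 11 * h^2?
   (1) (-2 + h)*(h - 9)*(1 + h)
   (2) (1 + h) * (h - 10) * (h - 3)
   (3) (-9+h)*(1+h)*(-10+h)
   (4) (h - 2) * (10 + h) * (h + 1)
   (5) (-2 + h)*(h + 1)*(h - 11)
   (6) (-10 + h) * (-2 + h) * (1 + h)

We need to factor 20 + h^3 + 8 * h - 11 * h^2.
The factored form is (-10 + h) * (-2 + h) * (1 + h).
6) (-10 + h) * (-2 + h) * (1 + h)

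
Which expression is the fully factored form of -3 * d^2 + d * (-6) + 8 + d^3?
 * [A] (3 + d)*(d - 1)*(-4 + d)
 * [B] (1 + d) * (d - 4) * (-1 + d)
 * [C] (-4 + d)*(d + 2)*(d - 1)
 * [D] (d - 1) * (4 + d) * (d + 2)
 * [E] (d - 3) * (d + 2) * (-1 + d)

We need to factor -3 * d^2 + d * (-6) + 8 + d^3.
The factored form is (-4 + d)*(d + 2)*(d - 1).
C) (-4 + d)*(d + 2)*(d - 1)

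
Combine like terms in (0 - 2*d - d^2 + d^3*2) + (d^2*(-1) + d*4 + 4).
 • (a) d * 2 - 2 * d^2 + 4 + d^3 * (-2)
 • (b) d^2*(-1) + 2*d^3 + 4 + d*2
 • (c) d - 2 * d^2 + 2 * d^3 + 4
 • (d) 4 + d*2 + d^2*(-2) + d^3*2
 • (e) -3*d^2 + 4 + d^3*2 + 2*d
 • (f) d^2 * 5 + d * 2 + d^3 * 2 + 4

Adding the polynomials and combining like terms:
(0 - 2*d - d^2 + d^3*2) + (d^2*(-1) + d*4 + 4)
= 4 + d*2 + d^2*(-2) + d^3*2
d) 4 + d*2 + d^2*(-2) + d^3*2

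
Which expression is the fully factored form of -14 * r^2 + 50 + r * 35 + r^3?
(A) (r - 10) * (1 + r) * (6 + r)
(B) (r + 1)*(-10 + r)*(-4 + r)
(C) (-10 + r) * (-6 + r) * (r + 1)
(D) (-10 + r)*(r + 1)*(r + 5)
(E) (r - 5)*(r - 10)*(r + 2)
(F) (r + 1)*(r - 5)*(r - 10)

We need to factor -14 * r^2 + 50 + r * 35 + r^3.
The factored form is (r + 1)*(r - 5)*(r - 10).
F) (r + 1)*(r - 5)*(r - 10)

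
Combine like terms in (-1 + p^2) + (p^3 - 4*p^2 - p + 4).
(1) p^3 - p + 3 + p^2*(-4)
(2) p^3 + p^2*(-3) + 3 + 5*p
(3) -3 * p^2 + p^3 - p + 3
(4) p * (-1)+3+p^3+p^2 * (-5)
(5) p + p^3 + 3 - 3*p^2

Adding the polynomials and combining like terms:
(-1 + p^2) + (p^3 - 4*p^2 - p + 4)
= -3 * p^2 + p^3 - p + 3
3) -3 * p^2 + p^3 - p + 3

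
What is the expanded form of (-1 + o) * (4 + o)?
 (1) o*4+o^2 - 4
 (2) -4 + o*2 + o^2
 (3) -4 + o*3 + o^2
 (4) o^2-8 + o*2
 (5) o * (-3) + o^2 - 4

Expanding (-1 + o) * (4 + o):
= -4 + o*3 + o^2
3) -4 + o*3 + o^2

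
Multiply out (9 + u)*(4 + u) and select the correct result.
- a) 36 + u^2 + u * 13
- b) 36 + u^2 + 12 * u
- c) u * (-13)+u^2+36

Expanding (9 + u)*(4 + u):
= 36 + u^2 + u * 13
a) 36 + u^2 + u * 13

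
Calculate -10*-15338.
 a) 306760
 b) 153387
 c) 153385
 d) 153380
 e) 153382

-10 * -15338 = 153380
d) 153380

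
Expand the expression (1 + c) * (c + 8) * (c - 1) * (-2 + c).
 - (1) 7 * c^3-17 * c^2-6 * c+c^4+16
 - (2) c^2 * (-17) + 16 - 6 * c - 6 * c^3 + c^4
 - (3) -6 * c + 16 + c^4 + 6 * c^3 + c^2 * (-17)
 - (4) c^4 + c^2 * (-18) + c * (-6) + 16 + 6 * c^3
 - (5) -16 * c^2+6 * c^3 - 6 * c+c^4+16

Expanding (1 + c) * (c + 8) * (c - 1) * (-2 + c):
= -6 * c + 16 + c^4 + 6 * c^3 + c^2 * (-17)
3) -6 * c + 16 + c^4 + 6 * c^3 + c^2 * (-17)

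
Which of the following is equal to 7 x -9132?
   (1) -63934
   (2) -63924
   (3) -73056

7 * -9132 = -63924
2) -63924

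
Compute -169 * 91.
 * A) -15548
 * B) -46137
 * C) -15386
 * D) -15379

-169 * 91 = -15379
D) -15379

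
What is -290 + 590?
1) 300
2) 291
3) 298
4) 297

-290 + 590 = 300
1) 300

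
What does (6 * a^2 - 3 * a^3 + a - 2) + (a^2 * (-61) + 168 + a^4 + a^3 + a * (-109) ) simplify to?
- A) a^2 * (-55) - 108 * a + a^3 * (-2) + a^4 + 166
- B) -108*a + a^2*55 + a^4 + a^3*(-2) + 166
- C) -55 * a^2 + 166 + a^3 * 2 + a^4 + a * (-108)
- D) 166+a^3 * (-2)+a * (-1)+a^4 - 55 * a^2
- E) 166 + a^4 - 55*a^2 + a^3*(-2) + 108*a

Adding the polynomials and combining like terms:
(6*a^2 - 3*a^3 + a - 2) + (a^2*(-61) + 168 + a^4 + a^3 + a*(-109))
= a^2 * (-55) - 108 * a + a^3 * (-2) + a^4 + 166
A) a^2 * (-55) - 108 * a + a^3 * (-2) + a^4 + 166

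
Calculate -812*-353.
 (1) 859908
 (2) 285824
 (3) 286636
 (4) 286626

-812 * -353 = 286636
3) 286636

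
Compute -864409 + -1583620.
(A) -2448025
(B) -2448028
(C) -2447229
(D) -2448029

-864409 + -1583620 = -2448029
D) -2448029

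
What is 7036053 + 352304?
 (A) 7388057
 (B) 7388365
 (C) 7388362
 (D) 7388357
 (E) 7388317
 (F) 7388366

7036053 + 352304 = 7388357
D) 7388357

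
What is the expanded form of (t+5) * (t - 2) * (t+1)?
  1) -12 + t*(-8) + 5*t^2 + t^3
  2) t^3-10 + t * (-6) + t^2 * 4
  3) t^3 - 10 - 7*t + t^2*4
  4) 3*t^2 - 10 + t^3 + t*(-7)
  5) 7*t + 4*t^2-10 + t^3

Expanding (t+5) * (t - 2) * (t+1):
= t^3 - 10 - 7*t + t^2*4
3) t^3 - 10 - 7*t + t^2*4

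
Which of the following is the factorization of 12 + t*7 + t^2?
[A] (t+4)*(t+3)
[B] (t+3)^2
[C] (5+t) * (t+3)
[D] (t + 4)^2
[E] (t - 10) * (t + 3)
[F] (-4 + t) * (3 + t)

We need to factor 12 + t*7 + t^2.
The factored form is (t+4)*(t+3).
A) (t+4)*(t+3)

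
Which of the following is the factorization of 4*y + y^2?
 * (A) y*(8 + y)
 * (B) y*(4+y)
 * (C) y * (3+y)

We need to factor 4*y + y^2.
The factored form is y*(4+y).
B) y*(4+y)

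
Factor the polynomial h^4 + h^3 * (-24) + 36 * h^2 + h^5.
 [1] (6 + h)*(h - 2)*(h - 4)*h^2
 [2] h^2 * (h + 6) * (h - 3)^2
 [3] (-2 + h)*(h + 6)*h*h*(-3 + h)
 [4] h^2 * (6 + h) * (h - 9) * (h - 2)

We need to factor h^4 + h^3 * (-24) + 36 * h^2 + h^5.
The factored form is (-2 + h)*(h + 6)*h*h*(-3 + h).
3) (-2 + h)*(h + 6)*h*h*(-3 + h)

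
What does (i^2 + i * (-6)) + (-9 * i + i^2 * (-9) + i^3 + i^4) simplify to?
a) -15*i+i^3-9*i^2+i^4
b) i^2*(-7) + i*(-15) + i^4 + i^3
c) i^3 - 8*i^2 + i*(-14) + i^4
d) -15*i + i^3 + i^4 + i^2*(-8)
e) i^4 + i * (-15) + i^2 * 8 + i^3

Adding the polynomials and combining like terms:
(i^2 + i*(-6)) + (-9*i + i^2*(-9) + i^3 + i^4)
= -15*i + i^3 + i^4 + i^2*(-8)
d) -15*i + i^3 + i^4 + i^2*(-8)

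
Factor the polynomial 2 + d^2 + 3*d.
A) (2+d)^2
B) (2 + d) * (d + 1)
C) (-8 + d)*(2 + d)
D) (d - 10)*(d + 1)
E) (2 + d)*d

We need to factor 2 + d^2 + 3*d.
The factored form is (2 + d) * (d + 1).
B) (2 + d) * (d + 1)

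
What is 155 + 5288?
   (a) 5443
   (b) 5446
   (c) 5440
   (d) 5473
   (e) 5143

155 + 5288 = 5443
a) 5443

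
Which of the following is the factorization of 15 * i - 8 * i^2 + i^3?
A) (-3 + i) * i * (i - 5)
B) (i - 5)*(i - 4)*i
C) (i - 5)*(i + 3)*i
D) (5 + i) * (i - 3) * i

We need to factor 15 * i - 8 * i^2 + i^3.
The factored form is (-3 + i) * i * (i - 5).
A) (-3 + i) * i * (i - 5)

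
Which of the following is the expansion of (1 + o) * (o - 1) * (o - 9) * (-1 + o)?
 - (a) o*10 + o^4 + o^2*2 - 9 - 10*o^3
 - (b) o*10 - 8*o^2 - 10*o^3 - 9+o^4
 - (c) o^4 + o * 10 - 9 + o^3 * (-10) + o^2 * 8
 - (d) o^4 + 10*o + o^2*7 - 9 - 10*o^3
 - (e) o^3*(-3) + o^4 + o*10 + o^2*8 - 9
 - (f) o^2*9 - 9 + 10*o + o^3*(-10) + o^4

Expanding (1 + o) * (o - 1) * (o - 9) * (-1 + o):
= o^4 + o * 10 - 9 + o^3 * (-10) + o^2 * 8
c) o^4 + o * 10 - 9 + o^3 * (-10) + o^2 * 8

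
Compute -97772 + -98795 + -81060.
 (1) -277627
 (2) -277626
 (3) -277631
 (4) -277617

First: -97772 + -98795 = -196567
Then: -196567 + -81060 = -277627
1) -277627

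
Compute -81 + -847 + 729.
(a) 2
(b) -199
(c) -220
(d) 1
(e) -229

First: -81 + -847 = -928
Then: -928 + 729 = -199
b) -199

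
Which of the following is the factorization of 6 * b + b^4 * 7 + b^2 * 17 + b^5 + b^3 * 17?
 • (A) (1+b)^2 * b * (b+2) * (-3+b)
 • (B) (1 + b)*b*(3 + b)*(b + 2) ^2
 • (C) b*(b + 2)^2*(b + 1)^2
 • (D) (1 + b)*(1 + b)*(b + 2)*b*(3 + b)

We need to factor 6 * b + b^4 * 7 + b^2 * 17 + b^5 + b^3 * 17.
The factored form is (1 + b)*(1 + b)*(b + 2)*b*(3 + b).
D) (1 + b)*(1 + b)*(b + 2)*b*(3 + b)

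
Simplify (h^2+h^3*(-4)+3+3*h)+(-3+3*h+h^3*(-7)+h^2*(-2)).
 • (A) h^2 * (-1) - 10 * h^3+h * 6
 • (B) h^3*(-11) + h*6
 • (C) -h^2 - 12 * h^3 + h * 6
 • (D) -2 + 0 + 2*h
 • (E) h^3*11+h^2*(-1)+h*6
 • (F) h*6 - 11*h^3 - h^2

Adding the polynomials and combining like terms:
(h^2 + h^3*(-4) + 3 + 3*h) + (-3 + 3*h + h^3*(-7) + h^2*(-2))
= h*6 - 11*h^3 - h^2
F) h*6 - 11*h^3 - h^2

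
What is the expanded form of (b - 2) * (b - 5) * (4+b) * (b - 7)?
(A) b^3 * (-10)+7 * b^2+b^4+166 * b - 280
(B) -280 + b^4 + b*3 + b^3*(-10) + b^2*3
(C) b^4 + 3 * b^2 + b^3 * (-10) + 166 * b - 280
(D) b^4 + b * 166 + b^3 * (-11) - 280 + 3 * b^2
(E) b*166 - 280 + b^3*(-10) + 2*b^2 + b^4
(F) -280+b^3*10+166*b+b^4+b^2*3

Expanding (b - 2) * (b - 5) * (4+b) * (b - 7):
= b^4 + 3 * b^2 + b^3 * (-10) + 166 * b - 280
C) b^4 + 3 * b^2 + b^3 * (-10) + 166 * b - 280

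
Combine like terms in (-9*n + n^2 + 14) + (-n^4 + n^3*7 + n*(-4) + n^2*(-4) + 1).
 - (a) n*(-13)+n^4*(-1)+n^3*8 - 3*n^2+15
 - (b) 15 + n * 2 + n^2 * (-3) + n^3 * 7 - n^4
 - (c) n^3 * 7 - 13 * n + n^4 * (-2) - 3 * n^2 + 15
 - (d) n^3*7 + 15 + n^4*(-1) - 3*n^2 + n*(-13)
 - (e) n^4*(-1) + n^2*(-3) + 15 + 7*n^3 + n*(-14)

Adding the polynomials and combining like terms:
(-9*n + n^2 + 14) + (-n^4 + n^3*7 + n*(-4) + n^2*(-4) + 1)
= n^3*7 + 15 + n^4*(-1) - 3*n^2 + n*(-13)
d) n^3*7 + 15 + n^4*(-1) - 3*n^2 + n*(-13)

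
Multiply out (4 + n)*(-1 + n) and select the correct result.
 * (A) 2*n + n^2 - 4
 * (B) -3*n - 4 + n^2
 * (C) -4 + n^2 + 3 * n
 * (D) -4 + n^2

Expanding (4 + n)*(-1 + n):
= -4 + n^2 + 3 * n
C) -4 + n^2 + 3 * n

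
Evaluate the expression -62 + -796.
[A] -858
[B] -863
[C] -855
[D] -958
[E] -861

-62 + -796 = -858
A) -858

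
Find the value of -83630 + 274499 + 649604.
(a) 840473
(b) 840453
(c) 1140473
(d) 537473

First: -83630 + 274499 = 190869
Then: 190869 + 649604 = 840473
a) 840473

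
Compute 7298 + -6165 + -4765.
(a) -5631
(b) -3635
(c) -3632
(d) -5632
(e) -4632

First: 7298 + -6165 = 1133
Then: 1133 + -4765 = -3632
c) -3632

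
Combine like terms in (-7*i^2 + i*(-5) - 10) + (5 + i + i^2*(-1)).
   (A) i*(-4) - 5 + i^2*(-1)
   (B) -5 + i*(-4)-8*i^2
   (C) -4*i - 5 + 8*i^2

Adding the polynomials and combining like terms:
(-7*i^2 + i*(-5) - 10) + (5 + i + i^2*(-1))
= -5 + i*(-4)-8*i^2
B) -5 + i*(-4)-8*i^2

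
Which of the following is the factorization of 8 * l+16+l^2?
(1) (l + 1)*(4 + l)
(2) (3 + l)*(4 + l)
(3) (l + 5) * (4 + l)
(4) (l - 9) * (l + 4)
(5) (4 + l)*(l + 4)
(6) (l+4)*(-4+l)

We need to factor 8 * l+16+l^2.
The factored form is (4 + l)*(l + 4).
5) (4 + l)*(l + 4)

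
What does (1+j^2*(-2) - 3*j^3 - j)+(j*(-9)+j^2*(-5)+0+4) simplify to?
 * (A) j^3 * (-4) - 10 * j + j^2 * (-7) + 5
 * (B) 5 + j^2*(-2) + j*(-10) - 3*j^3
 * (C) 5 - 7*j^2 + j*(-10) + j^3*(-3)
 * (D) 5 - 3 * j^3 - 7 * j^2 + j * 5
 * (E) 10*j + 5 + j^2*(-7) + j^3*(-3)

Adding the polynomials and combining like terms:
(1 + j^2*(-2) - 3*j^3 - j) + (j*(-9) + j^2*(-5) + 0 + 4)
= 5 - 7*j^2 + j*(-10) + j^3*(-3)
C) 5 - 7*j^2 + j*(-10) + j^3*(-3)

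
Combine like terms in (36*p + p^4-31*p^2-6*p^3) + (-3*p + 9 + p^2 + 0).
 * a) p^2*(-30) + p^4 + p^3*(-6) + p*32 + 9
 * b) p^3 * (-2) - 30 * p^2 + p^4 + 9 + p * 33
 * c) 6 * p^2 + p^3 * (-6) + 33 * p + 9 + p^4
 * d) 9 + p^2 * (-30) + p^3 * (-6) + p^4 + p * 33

Adding the polynomials and combining like terms:
(36*p + p^4 - 31*p^2 - 6*p^3) + (-3*p + 9 + p^2 + 0)
= 9 + p^2 * (-30) + p^3 * (-6) + p^4 + p * 33
d) 9 + p^2 * (-30) + p^3 * (-6) + p^4 + p * 33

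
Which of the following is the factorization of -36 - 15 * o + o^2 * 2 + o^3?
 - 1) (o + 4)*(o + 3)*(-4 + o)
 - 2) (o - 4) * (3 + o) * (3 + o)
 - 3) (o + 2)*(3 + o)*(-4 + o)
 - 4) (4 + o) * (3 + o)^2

We need to factor -36 - 15 * o + o^2 * 2 + o^3.
The factored form is (o - 4) * (3 + o) * (3 + o).
2) (o - 4) * (3 + o) * (3 + o)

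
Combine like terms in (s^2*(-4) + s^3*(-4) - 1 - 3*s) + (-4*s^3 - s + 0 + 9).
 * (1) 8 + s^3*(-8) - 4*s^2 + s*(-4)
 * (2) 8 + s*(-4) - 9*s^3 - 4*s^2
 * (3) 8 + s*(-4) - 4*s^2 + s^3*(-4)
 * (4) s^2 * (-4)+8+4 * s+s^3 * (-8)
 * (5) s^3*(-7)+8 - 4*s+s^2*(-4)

Adding the polynomials and combining like terms:
(s^2*(-4) + s^3*(-4) - 1 - 3*s) + (-4*s^3 - s + 0 + 9)
= 8 + s^3*(-8) - 4*s^2 + s*(-4)
1) 8 + s^3*(-8) - 4*s^2 + s*(-4)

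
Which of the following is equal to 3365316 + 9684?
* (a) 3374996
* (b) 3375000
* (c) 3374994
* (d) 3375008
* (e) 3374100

3365316 + 9684 = 3375000
b) 3375000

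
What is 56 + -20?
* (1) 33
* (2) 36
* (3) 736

56 + -20 = 36
2) 36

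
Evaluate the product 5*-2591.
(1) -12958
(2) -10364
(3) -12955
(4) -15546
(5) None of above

5 * -2591 = -12955
3) -12955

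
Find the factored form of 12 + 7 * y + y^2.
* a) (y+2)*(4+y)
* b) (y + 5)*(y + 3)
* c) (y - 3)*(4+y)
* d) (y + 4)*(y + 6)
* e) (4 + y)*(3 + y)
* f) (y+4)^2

We need to factor 12 + 7 * y + y^2.
The factored form is (4 + y)*(3 + y).
e) (4 + y)*(3 + y)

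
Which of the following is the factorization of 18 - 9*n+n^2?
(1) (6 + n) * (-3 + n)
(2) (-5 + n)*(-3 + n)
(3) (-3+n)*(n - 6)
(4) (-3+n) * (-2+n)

We need to factor 18 - 9*n+n^2.
The factored form is (-3+n)*(n - 6).
3) (-3+n)*(n - 6)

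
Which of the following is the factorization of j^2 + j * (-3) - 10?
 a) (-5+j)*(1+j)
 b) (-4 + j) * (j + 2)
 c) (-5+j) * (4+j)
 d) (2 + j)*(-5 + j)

We need to factor j^2 + j * (-3) - 10.
The factored form is (2 + j)*(-5 + j).
d) (2 + j)*(-5 + j)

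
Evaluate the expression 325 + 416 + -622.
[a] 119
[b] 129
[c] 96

First: 325 + 416 = 741
Then: 741 + -622 = 119
a) 119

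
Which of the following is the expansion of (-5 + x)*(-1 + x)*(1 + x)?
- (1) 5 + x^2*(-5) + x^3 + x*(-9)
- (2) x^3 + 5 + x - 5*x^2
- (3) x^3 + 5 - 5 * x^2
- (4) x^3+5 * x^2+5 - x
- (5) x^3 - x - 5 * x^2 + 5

Expanding (-5 + x)*(-1 + x)*(1 + x):
= x^3 - x - 5 * x^2 + 5
5) x^3 - x - 5 * x^2 + 5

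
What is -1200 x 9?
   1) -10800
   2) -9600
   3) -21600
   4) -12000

-1200 * 9 = -10800
1) -10800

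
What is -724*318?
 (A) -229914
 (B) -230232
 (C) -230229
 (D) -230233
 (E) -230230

-724 * 318 = -230232
B) -230232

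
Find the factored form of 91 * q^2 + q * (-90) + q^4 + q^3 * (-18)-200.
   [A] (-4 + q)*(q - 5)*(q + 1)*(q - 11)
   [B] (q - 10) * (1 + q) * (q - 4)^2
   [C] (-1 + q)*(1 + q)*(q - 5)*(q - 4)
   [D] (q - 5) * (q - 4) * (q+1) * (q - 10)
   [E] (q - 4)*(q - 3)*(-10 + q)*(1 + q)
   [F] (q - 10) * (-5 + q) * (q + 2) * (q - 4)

We need to factor 91 * q^2 + q * (-90) + q^4 + q^3 * (-18)-200.
The factored form is (q - 5) * (q - 4) * (q+1) * (q - 10).
D) (q - 5) * (q - 4) * (q+1) * (q - 10)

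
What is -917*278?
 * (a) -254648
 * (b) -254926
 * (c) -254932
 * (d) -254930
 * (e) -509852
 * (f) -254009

-917 * 278 = -254926
b) -254926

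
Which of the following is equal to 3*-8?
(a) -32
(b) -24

3 * -8 = -24
b) -24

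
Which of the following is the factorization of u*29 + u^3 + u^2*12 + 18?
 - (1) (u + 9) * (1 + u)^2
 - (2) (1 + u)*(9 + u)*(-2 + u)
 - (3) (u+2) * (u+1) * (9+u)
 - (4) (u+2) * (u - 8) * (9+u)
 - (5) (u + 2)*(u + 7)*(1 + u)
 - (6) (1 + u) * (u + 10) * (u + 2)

We need to factor u*29 + u^3 + u^2*12 + 18.
The factored form is (u+2) * (u+1) * (9+u).
3) (u+2) * (u+1) * (9+u)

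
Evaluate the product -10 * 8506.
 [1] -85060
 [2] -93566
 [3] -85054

-10 * 8506 = -85060
1) -85060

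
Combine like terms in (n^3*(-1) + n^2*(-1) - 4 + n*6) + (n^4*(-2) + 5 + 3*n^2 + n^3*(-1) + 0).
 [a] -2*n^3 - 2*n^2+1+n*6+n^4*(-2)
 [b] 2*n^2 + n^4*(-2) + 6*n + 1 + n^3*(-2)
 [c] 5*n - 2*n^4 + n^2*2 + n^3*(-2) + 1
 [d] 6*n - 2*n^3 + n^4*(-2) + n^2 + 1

Adding the polynomials and combining like terms:
(n^3*(-1) + n^2*(-1) - 4 + n*6) + (n^4*(-2) + 5 + 3*n^2 + n^3*(-1) + 0)
= 2*n^2 + n^4*(-2) + 6*n + 1 + n^3*(-2)
b) 2*n^2 + n^4*(-2) + 6*n + 1 + n^3*(-2)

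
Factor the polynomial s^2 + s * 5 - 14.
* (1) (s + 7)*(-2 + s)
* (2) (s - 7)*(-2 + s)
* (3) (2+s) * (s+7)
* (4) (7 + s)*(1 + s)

We need to factor s^2 + s * 5 - 14.
The factored form is (s + 7)*(-2 + s).
1) (s + 7)*(-2 + s)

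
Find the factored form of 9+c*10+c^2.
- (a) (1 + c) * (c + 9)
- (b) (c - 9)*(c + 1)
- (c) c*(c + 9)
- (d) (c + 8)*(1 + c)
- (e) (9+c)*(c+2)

We need to factor 9+c*10+c^2.
The factored form is (1 + c) * (c + 9).
a) (1 + c) * (c + 9)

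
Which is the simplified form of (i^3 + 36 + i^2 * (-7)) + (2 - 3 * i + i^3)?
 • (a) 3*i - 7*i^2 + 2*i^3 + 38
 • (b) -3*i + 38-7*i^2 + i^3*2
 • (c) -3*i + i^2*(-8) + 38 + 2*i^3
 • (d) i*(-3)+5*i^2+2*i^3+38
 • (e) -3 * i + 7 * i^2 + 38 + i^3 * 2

Adding the polynomials and combining like terms:
(i^3 + 36 + i^2*(-7)) + (2 - 3*i + i^3)
= -3*i + 38-7*i^2 + i^3*2
b) -3*i + 38-7*i^2 + i^3*2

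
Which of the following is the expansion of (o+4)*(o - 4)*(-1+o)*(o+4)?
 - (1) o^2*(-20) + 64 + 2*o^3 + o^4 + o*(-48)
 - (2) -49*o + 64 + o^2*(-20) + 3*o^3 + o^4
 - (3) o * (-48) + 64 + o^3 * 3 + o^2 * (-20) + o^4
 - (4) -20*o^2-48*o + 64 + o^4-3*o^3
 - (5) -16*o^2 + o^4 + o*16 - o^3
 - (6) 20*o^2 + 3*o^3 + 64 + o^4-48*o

Expanding (o+4)*(o - 4)*(-1+o)*(o+4):
= o * (-48) + 64 + o^3 * 3 + o^2 * (-20) + o^4
3) o * (-48) + 64 + o^3 * 3 + o^2 * (-20) + o^4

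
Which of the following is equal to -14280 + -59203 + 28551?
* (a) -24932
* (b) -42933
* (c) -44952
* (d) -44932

First: -14280 + -59203 = -73483
Then: -73483 + 28551 = -44932
d) -44932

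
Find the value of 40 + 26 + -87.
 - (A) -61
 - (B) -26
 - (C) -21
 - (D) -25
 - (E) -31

First: 40 + 26 = 66
Then: 66 + -87 = -21
C) -21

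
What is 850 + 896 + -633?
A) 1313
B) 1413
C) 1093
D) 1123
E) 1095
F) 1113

First: 850 + 896 = 1746
Then: 1746 + -633 = 1113
F) 1113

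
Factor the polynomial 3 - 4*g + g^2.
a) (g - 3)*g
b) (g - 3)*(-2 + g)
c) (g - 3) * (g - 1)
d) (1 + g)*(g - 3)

We need to factor 3 - 4*g + g^2.
The factored form is (g - 3) * (g - 1).
c) (g - 3) * (g - 1)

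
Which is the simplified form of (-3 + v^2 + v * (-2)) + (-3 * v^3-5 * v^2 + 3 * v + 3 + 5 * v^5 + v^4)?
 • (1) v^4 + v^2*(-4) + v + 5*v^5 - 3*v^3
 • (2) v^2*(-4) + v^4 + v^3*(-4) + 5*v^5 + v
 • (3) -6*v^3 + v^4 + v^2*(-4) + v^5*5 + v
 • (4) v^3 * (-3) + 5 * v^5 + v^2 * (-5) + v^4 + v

Adding the polynomials and combining like terms:
(-3 + v^2 + v*(-2)) + (-3*v^3 - 5*v^2 + 3*v + 3 + 5*v^5 + v^4)
= v^4 + v^2*(-4) + v + 5*v^5 - 3*v^3
1) v^4 + v^2*(-4) + v + 5*v^5 - 3*v^3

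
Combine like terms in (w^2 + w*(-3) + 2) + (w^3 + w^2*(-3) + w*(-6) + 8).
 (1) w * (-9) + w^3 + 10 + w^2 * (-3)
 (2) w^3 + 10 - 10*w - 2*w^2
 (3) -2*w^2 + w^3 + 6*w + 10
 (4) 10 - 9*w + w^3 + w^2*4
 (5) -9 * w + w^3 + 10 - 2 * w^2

Adding the polynomials and combining like terms:
(w^2 + w*(-3) + 2) + (w^3 + w^2*(-3) + w*(-6) + 8)
= -9 * w + w^3 + 10 - 2 * w^2
5) -9 * w + w^3 + 10 - 2 * w^2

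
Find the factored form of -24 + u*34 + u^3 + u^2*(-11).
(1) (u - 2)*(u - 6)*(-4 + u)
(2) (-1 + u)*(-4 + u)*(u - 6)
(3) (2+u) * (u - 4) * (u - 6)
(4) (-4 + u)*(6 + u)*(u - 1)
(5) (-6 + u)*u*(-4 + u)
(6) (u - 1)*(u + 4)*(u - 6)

We need to factor -24 + u*34 + u^3 + u^2*(-11).
The factored form is (-1 + u)*(-4 + u)*(u - 6).
2) (-1 + u)*(-4 + u)*(u - 6)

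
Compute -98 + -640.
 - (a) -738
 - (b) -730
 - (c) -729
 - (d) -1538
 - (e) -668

-98 + -640 = -738
a) -738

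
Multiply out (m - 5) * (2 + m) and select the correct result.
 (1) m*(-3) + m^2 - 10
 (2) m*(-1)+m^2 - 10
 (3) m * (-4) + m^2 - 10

Expanding (m - 5) * (2 + m):
= m*(-3) + m^2 - 10
1) m*(-3) + m^2 - 10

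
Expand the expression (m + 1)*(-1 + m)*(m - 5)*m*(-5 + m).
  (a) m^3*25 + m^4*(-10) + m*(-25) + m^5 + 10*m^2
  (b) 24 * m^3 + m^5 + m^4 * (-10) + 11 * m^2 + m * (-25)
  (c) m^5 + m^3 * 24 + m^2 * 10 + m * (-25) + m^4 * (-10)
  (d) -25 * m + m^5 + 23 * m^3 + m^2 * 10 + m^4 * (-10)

Expanding (m + 1)*(-1 + m)*(m - 5)*m*(-5 + m):
= m^5 + m^3 * 24 + m^2 * 10 + m * (-25) + m^4 * (-10)
c) m^5 + m^3 * 24 + m^2 * 10 + m * (-25) + m^4 * (-10)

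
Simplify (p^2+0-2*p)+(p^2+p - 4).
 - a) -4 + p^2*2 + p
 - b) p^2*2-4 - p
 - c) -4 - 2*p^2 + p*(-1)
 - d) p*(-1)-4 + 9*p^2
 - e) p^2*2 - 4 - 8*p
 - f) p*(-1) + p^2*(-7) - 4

Adding the polynomials and combining like terms:
(p^2 + 0 - 2*p) + (p^2 + p - 4)
= p^2*2-4 - p
b) p^2*2-4 - p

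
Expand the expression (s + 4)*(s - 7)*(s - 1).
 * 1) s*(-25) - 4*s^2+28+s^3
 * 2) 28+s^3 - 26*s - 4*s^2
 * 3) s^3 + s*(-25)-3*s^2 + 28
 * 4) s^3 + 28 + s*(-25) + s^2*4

Expanding (s + 4)*(s - 7)*(s - 1):
= s*(-25) - 4*s^2+28+s^3
1) s*(-25) - 4*s^2+28+s^3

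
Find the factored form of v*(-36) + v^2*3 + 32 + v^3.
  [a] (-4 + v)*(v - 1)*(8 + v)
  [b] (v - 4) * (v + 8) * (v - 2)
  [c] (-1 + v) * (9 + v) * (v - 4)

We need to factor v*(-36) + v^2*3 + 32 + v^3.
The factored form is (-4 + v)*(v - 1)*(8 + v).
a) (-4 + v)*(v - 1)*(8 + v)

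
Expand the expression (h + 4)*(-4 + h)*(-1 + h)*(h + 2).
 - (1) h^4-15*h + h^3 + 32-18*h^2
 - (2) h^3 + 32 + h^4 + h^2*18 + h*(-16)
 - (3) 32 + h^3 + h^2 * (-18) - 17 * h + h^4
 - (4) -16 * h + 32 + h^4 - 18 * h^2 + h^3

Expanding (h + 4)*(-4 + h)*(-1 + h)*(h + 2):
= -16 * h + 32 + h^4 - 18 * h^2 + h^3
4) -16 * h + 32 + h^4 - 18 * h^2 + h^3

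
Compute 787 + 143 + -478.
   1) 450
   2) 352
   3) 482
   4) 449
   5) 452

First: 787 + 143 = 930
Then: 930 + -478 = 452
5) 452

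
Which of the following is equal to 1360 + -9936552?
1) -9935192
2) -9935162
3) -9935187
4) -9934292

1360 + -9936552 = -9935192
1) -9935192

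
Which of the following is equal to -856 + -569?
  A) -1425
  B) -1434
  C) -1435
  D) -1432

-856 + -569 = -1425
A) -1425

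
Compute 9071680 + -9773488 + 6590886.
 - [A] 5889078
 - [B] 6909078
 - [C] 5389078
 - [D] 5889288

First: 9071680 + -9773488 = -701808
Then: -701808 + 6590886 = 5889078
A) 5889078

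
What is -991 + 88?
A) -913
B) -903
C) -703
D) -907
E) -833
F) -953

-991 + 88 = -903
B) -903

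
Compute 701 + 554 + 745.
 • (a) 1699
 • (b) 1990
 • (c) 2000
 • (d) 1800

First: 701 + 554 = 1255
Then: 1255 + 745 = 2000
c) 2000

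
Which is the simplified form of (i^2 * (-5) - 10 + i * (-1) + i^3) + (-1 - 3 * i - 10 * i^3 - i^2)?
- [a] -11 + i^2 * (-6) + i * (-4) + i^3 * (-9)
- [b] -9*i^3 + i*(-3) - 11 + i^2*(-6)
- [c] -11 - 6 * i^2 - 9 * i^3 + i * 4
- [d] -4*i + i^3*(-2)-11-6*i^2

Adding the polynomials and combining like terms:
(i^2*(-5) - 10 + i*(-1) + i^3) + (-1 - 3*i - 10*i^3 - i^2)
= -11 + i^2 * (-6) + i * (-4) + i^3 * (-9)
a) -11 + i^2 * (-6) + i * (-4) + i^3 * (-9)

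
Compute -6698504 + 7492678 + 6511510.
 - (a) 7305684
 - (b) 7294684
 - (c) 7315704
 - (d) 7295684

First: -6698504 + 7492678 = 794174
Then: 794174 + 6511510 = 7305684
a) 7305684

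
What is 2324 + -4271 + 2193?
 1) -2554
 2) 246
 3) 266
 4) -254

First: 2324 + -4271 = -1947
Then: -1947 + 2193 = 246
2) 246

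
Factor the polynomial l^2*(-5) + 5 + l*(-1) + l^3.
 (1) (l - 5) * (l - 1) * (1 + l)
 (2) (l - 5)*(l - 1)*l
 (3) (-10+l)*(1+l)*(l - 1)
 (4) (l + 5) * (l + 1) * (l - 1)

We need to factor l^2*(-5) + 5 + l*(-1) + l^3.
The factored form is (l - 5) * (l - 1) * (1 + l).
1) (l - 5) * (l - 1) * (1 + l)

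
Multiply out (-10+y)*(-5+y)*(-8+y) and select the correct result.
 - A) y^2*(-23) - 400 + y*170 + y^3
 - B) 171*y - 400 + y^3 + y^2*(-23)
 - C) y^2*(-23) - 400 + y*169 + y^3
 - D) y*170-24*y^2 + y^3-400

Expanding (-10+y)*(-5+y)*(-8+y):
= y^2*(-23) - 400 + y*170 + y^3
A) y^2*(-23) - 400 + y*170 + y^3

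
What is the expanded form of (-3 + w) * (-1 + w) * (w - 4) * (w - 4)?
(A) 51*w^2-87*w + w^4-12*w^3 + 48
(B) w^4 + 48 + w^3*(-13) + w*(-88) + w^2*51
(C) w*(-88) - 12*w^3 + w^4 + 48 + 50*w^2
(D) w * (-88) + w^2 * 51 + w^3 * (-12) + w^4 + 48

Expanding (-3 + w) * (-1 + w) * (w - 4) * (w - 4):
= w * (-88) + w^2 * 51 + w^3 * (-12) + w^4 + 48
D) w * (-88) + w^2 * 51 + w^3 * (-12) + w^4 + 48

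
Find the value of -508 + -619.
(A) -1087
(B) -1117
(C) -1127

-508 + -619 = -1127
C) -1127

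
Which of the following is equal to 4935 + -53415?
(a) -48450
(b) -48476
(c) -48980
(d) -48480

4935 + -53415 = -48480
d) -48480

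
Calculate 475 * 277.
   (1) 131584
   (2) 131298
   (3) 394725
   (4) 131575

475 * 277 = 131575
4) 131575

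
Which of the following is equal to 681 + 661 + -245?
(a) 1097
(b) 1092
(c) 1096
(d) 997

First: 681 + 661 = 1342
Then: 1342 + -245 = 1097
a) 1097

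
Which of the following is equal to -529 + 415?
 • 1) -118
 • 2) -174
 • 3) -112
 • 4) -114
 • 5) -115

-529 + 415 = -114
4) -114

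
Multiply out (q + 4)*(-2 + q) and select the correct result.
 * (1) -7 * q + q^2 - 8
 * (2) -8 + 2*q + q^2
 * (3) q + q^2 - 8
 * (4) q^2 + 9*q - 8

Expanding (q + 4)*(-2 + q):
= -8 + 2*q + q^2
2) -8 + 2*q + q^2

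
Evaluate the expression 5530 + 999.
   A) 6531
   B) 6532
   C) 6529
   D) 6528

5530 + 999 = 6529
C) 6529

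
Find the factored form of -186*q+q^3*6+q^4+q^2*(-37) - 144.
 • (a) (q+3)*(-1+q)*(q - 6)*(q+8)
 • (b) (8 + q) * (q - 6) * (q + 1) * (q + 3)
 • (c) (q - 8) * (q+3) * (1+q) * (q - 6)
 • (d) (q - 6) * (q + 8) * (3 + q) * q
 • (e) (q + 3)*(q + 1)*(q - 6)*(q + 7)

We need to factor -186*q+q^3*6+q^4+q^2*(-37) - 144.
The factored form is (8 + q) * (q - 6) * (q + 1) * (q + 3).
b) (8 + q) * (q - 6) * (q + 1) * (q + 3)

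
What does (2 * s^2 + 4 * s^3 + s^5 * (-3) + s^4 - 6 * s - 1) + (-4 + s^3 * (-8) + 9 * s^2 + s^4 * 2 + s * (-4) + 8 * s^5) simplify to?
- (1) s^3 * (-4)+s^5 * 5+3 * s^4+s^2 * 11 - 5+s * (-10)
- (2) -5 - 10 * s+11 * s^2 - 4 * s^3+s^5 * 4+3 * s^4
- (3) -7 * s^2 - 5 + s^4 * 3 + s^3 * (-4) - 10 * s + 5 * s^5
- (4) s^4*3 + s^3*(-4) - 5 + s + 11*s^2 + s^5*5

Adding the polynomials and combining like terms:
(2*s^2 + 4*s^3 + s^5*(-3) + s^4 - 6*s - 1) + (-4 + s^3*(-8) + 9*s^2 + s^4*2 + s*(-4) + 8*s^5)
= s^3 * (-4)+s^5 * 5+3 * s^4+s^2 * 11 - 5+s * (-10)
1) s^3 * (-4)+s^5 * 5+3 * s^4+s^2 * 11 - 5+s * (-10)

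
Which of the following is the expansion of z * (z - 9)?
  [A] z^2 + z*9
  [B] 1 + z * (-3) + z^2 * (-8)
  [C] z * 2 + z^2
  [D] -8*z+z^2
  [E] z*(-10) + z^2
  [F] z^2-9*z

Expanding z * (z - 9):
= z^2-9*z
F) z^2-9*z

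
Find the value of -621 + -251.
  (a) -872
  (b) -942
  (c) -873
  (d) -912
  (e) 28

-621 + -251 = -872
a) -872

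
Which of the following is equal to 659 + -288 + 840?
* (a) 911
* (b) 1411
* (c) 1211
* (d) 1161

First: 659 + -288 = 371
Then: 371 + 840 = 1211
c) 1211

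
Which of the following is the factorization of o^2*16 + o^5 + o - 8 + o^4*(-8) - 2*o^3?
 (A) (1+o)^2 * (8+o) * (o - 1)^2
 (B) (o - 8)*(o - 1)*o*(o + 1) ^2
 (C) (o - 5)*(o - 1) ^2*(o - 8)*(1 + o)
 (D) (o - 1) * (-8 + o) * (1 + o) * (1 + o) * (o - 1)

We need to factor o^2*16 + o^5 + o - 8 + o^4*(-8) - 2*o^3.
The factored form is (o - 1) * (-8 + o) * (1 + o) * (1 + o) * (o - 1).
D) (o - 1) * (-8 + o) * (1 + o) * (1 + o) * (o - 1)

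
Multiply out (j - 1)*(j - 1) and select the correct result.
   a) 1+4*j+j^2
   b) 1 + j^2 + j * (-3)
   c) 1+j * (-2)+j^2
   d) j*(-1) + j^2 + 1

Expanding (j - 1)*(j - 1):
= 1+j * (-2)+j^2
c) 1+j * (-2)+j^2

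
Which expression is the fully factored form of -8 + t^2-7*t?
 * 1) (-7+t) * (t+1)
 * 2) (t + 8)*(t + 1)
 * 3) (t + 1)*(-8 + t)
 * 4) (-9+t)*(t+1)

We need to factor -8 + t^2-7*t.
The factored form is (t + 1)*(-8 + t).
3) (t + 1)*(-8 + t)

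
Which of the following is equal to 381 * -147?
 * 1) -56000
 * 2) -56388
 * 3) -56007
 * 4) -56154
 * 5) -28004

381 * -147 = -56007
3) -56007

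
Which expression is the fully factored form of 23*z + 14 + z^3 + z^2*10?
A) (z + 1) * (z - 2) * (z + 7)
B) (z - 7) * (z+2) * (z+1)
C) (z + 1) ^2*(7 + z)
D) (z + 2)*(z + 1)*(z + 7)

We need to factor 23*z + 14 + z^3 + z^2*10.
The factored form is (z + 2)*(z + 1)*(z + 7).
D) (z + 2)*(z + 1)*(z + 7)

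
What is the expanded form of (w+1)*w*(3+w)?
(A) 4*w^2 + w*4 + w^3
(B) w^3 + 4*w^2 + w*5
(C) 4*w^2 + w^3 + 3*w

Expanding (w+1)*w*(3+w):
= 4*w^2 + w^3 + 3*w
C) 4*w^2 + w^3 + 3*w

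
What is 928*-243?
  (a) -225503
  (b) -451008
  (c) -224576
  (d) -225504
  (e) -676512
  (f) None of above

928 * -243 = -225504
d) -225504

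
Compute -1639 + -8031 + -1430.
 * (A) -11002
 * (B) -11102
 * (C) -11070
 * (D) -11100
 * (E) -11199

First: -1639 + -8031 = -9670
Then: -9670 + -1430 = -11100
D) -11100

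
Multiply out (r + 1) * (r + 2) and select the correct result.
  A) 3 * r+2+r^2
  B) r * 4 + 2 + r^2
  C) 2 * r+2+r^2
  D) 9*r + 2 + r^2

Expanding (r + 1) * (r + 2):
= 3 * r+2+r^2
A) 3 * r+2+r^2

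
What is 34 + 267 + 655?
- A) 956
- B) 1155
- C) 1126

First: 34 + 267 = 301
Then: 301 + 655 = 956
A) 956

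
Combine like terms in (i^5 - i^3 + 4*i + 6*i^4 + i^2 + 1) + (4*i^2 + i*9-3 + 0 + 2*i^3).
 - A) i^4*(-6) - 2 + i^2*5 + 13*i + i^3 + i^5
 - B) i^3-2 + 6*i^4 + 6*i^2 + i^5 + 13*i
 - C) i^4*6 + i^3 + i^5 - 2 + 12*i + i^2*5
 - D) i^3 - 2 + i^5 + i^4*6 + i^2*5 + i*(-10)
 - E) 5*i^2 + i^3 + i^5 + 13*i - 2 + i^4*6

Adding the polynomials and combining like terms:
(i^5 - i^3 + 4*i + 6*i^4 + i^2 + 1) + (4*i^2 + i*9 - 3 + 0 + 2*i^3)
= 5*i^2 + i^3 + i^5 + 13*i - 2 + i^4*6
E) 5*i^2 + i^3 + i^5 + 13*i - 2 + i^4*6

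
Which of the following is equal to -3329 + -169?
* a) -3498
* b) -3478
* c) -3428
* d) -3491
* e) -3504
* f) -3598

-3329 + -169 = -3498
a) -3498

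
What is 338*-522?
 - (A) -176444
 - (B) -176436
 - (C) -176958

338 * -522 = -176436
B) -176436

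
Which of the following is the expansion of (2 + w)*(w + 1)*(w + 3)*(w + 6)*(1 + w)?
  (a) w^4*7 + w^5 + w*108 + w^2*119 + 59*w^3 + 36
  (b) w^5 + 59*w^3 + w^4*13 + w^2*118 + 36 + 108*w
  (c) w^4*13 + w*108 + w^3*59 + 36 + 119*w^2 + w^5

Expanding (2 + w)*(w + 1)*(w + 3)*(w + 6)*(1 + w):
= w^4*13 + w*108 + w^3*59 + 36 + 119*w^2 + w^5
c) w^4*13 + w*108 + w^3*59 + 36 + 119*w^2 + w^5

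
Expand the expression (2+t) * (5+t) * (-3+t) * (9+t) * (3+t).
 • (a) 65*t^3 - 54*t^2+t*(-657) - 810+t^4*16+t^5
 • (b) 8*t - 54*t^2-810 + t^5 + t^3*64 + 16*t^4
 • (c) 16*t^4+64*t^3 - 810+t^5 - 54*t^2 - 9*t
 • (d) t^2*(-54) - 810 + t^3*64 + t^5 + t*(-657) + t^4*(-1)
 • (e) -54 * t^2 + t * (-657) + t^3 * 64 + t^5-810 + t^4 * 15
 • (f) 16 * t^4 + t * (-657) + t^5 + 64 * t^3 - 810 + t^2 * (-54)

Expanding (2+t) * (5+t) * (-3+t) * (9+t) * (3+t):
= 16 * t^4 + t * (-657) + t^5 + 64 * t^3 - 810 + t^2 * (-54)
f) 16 * t^4 + t * (-657) + t^5 + 64 * t^3 - 810 + t^2 * (-54)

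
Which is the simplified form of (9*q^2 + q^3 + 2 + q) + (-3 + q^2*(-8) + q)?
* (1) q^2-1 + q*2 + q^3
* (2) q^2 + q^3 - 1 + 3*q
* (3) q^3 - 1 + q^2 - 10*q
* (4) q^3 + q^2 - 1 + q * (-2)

Adding the polynomials and combining like terms:
(9*q^2 + q^3 + 2 + q) + (-3 + q^2*(-8) + q)
= q^2-1 + q*2 + q^3
1) q^2-1 + q*2 + q^3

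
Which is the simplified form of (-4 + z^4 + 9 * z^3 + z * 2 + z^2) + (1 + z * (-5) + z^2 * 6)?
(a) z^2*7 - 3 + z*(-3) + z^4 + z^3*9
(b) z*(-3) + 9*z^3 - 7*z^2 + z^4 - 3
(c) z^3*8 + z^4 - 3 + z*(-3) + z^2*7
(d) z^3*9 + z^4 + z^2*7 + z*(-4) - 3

Adding the polynomials and combining like terms:
(-4 + z^4 + 9*z^3 + z*2 + z^2) + (1 + z*(-5) + z^2*6)
= z^2*7 - 3 + z*(-3) + z^4 + z^3*9
a) z^2*7 - 3 + z*(-3) + z^4 + z^3*9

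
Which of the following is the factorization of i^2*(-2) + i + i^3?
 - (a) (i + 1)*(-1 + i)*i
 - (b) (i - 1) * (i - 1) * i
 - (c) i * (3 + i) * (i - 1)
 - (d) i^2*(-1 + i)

We need to factor i^2*(-2) + i + i^3.
The factored form is (i - 1) * (i - 1) * i.
b) (i - 1) * (i - 1) * i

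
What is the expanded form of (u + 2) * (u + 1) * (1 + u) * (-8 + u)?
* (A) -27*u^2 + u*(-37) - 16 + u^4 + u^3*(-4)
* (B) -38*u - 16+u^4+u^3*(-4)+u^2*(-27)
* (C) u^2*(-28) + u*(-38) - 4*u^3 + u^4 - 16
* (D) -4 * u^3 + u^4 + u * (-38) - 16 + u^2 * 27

Expanding (u + 2) * (u + 1) * (1 + u) * (-8 + u):
= -38*u - 16+u^4+u^3*(-4)+u^2*(-27)
B) -38*u - 16+u^4+u^3*(-4)+u^2*(-27)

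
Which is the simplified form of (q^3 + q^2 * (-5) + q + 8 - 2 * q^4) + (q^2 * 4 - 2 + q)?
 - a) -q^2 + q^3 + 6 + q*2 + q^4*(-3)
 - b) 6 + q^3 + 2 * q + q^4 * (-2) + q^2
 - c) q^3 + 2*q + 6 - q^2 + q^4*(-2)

Adding the polynomials and combining like terms:
(q^3 + q^2*(-5) + q + 8 - 2*q^4) + (q^2*4 - 2 + q)
= q^3 + 2*q + 6 - q^2 + q^4*(-2)
c) q^3 + 2*q + 6 - q^2 + q^4*(-2)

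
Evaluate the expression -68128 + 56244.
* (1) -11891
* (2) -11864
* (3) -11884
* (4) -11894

-68128 + 56244 = -11884
3) -11884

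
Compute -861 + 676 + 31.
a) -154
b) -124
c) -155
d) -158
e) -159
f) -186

First: -861 + 676 = -185
Then: -185 + 31 = -154
a) -154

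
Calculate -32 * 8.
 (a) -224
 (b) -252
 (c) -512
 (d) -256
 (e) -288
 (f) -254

-32 * 8 = -256
d) -256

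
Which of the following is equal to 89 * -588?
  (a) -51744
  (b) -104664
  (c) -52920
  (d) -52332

89 * -588 = -52332
d) -52332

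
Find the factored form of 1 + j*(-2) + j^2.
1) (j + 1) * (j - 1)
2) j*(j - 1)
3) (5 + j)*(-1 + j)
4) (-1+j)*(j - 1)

We need to factor 1 + j*(-2) + j^2.
The factored form is (-1+j)*(j - 1).
4) (-1+j)*(j - 1)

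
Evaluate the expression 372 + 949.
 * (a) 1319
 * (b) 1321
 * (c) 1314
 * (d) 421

372 + 949 = 1321
b) 1321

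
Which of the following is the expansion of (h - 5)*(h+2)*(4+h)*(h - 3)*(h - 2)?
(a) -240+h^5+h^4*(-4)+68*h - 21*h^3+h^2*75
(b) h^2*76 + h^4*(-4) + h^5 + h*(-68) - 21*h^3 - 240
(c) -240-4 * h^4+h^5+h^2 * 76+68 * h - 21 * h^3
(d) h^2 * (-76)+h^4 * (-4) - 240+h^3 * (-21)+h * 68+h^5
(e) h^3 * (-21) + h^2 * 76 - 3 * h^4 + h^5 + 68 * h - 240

Expanding (h - 5)*(h+2)*(4+h)*(h - 3)*(h - 2):
= -240-4 * h^4+h^5+h^2 * 76+68 * h - 21 * h^3
c) -240-4 * h^4+h^5+h^2 * 76+68 * h - 21 * h^3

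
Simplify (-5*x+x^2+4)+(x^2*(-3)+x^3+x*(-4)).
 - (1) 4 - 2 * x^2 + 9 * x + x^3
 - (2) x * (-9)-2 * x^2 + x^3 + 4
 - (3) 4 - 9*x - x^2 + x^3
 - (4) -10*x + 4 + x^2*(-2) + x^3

Adding the polynomials and combining like terms:
(-5*x + x^2 + 4) + (x^2*(-3) + x^3 + x*(-4))
= x * (-9)-2 * x^2 + x^3 + 4
2) x * (-9)-2 * x^2 + x^3 + 4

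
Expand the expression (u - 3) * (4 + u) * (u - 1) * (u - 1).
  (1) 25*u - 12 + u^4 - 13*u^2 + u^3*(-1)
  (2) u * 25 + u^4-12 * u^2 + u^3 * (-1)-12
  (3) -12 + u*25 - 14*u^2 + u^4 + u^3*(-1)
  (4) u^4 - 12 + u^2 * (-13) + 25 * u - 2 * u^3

Expanding (u - 3) * (4 + u) * (u - 1) * (u - 1):
= 25*u - 12 + u^4 - 13*u^2 + u^3*(-1)
1) 25*u - 12 + u^4 - 13*u^2 + u^3*(-1)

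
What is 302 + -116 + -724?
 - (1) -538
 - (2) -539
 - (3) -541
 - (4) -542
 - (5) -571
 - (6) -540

First: 302 + -116 = 186
Then: 186 + -724 = -538
1) -538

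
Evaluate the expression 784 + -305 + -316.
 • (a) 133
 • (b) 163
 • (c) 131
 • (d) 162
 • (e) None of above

First: 784 + -305 = 479
Then: 479 + -316 = 163
b) 163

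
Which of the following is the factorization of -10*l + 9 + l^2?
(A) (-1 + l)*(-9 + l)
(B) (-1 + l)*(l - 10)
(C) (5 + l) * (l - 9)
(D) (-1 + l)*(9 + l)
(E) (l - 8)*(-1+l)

We need to factor -10*l + 9 + l^2.
The factored form is (-1 + l)*(-9 + l).
A) (-1 + l)*(-9 + l)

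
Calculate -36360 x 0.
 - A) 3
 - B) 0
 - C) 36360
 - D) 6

-36360 * 0 = 0
B) 0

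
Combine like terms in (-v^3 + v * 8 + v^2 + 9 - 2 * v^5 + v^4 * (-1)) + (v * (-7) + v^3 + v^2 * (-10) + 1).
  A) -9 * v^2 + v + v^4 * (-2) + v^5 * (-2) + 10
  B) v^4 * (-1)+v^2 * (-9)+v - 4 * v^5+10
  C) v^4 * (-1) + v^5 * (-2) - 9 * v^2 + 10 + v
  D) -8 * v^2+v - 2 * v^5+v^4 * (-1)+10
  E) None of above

Adding the polynomials and combining like terms:
(-v^3 + v*8 + v^2 + 9 - 2*v^5 + v^4*(-1)) + (v*(-7) + v^3 + v^2*(-10) + 1)
= v^4 * (-1) + v^5 * (-2) - 9 * v^2 + 10 + v
C) v^4 * (-1) + v^5 * (-2) - 9 * v^2 + 10 + v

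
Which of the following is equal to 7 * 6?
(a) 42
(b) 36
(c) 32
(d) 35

7 * 6 = 42
a) 42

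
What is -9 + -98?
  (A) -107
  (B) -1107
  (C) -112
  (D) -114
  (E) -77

-9 + -98 = -107
A) -107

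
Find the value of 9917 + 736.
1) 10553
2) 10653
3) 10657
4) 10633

9917 + 736 = 10653
2) 10653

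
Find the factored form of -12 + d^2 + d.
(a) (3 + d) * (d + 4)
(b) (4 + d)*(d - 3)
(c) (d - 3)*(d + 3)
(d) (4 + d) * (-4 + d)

We need to factor -12 + d^2 + d.
The factored form is (4 + d)*(d - 3).
b) (4 + d)*(d - 3)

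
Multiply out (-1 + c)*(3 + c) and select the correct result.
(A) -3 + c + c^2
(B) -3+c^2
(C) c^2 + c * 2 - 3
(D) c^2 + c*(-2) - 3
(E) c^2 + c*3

Expanding (-1 + c)*(3 + c):
= c^2 + c * 2 - 3
C) c^2 + c * 2 - 3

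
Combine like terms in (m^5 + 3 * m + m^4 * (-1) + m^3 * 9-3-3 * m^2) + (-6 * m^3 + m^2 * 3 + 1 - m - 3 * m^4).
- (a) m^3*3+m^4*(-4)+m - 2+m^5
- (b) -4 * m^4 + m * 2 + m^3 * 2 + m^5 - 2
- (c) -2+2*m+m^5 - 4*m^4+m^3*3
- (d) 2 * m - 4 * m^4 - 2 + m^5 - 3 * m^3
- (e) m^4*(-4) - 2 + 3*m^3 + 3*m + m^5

Adding the polynomials and combining like terms:
(m^5 + 3*m + m^4*(-1) + m^3*9 - 3 - 3*m^2) + (-6*m^3 + m^2*3 + 1 - m - 3*m^4)
= -2+2*m+m^5 - 4*m^4+m^3*3
c) -2+2*m+m^5 - 4*m^4+m^3*3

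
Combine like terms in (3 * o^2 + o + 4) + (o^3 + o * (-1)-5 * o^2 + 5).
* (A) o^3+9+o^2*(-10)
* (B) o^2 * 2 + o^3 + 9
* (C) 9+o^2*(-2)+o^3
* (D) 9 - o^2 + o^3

Adding the polynomials and combining like terms:
(3*o^2 + o + 4) + (o^3 + o*(-1) - 5*o^2 + 5)
= 9+o^2*(-2)+o^3
C) 9+o^2*(-2)+o^3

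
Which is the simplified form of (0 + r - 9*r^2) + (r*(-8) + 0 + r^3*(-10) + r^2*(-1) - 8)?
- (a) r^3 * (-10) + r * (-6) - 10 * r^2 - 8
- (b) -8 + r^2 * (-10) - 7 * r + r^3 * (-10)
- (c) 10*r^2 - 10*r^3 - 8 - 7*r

Adding the polynomials and combining like terms:
(0 + r - 9*r^2) + (r*(-8) + 0 + r^3*(-10) + r^2*(-1) - 8)
= -8 + r^2 * (-10) - 7 * r + r^3 * (-10)
b) -8 + r^2 * (-10) - 7 * r + r^3 * (-10)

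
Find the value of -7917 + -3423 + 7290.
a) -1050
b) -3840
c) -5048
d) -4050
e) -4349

First: -7917 + -3423 = -11340
Then: -11340 + 7290 = -4050
d) -4050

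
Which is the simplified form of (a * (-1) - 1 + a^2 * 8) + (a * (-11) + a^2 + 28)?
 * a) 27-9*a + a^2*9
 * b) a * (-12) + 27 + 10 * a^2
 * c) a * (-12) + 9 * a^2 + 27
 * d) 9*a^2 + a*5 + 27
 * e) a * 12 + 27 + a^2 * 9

Adding the polynomials and combining like terms:
(a*(-1) - 1 + a^2*8) + (a*(-11) + a^2 + 28)
= a * (-12) + 9 * a^2 + 27
c) a * (-12) + 9 * a^2 + 27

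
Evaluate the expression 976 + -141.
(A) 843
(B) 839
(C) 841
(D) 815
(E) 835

976 + -141 = 835
E) 835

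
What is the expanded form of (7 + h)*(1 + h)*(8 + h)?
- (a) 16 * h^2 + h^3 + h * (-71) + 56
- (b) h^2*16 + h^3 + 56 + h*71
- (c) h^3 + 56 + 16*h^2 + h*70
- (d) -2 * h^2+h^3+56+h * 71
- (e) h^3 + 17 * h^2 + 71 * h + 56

Expanding (7 + h)*(1 + h)*(8 + h):
= h^2*16 + h^3 + 56 + h*71
b) h^2*16 + h^3 + 56 + h*71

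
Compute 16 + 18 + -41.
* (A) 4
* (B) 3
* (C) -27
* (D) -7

First: 16 + 18 = 34
Then: 34 + -41 = -7
D) -7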